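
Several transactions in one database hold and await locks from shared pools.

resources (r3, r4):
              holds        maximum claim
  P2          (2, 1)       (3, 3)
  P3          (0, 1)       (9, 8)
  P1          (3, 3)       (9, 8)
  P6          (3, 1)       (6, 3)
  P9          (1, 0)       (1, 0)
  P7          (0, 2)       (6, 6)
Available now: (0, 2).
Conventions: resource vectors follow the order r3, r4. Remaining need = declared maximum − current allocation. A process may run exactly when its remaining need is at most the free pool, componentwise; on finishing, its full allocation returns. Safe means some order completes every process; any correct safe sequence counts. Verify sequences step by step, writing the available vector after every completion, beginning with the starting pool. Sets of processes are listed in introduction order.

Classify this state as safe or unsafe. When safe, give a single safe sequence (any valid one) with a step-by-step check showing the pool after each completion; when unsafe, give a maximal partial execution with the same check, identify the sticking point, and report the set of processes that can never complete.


The state is SAFE; one workable sequence: P9, P2, P6, P7, P1, P3.
Key observation: reading the order forward, P2 is the first process whose need (1, 2) meets the free pool (1, 2) exactly on a resource it requests.
Check, step by step:
  pool = (0, 2)
  P9: need (0, 0) fits (0, 2); releases (1, 0), pool now (1, 2)
  P2: need (1, 2) fits (1, 2); releases (2, 1), pool now (3, 3)
  P6: need (3, 2) fits (3, 3); releases (3, 1), pool now (6, 4)
  P7: need (6, 4) fits (6, 4); releases (0, 2), pool now (6, 6)
  P1: need (6, 5) fits (6, 6); releases (3, 3), pool now (9, 9)
  P3: need (9, 7) fits (9, 9); releases (0, 1), pool now (9, 10)


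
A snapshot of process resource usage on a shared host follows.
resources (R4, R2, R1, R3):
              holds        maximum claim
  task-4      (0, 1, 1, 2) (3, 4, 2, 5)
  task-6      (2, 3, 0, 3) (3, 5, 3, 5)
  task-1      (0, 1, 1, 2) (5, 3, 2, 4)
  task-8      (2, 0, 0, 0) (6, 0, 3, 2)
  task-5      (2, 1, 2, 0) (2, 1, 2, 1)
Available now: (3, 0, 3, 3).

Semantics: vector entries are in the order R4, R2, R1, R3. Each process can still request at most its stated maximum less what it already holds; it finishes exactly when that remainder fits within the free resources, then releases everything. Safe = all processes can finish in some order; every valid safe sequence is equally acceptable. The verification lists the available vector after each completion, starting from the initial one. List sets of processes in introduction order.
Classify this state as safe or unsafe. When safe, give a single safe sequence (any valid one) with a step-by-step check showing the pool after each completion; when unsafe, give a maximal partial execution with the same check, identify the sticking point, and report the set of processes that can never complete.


UNSAFE — no complete ordering exists.
Key observation: task-5, task-8 can finish, but then (7, 1, 5, 3) is all there is, and the blocked group's R2 demands exceed it.
Going as far as possible: task-5, task-8; after that, nothing fits. Verifying each step:
  pool = (3, 0, 3, 3)
  task-5 needs (0, 0, 0, 1) <= (3, 0, 3, 3) -> finishes; pool += (2, 1, 2, 0) = (5, 1, 5, 3)
  task-8 needs (4, 0, 3, 2) <= (5, 1, 5, 3) -> finishes; pool += (2, 0, 0, 0) = (7, 1, 5, 3)
  blocked: task-4 wants (3, 3, 1, 3), pool (7, 1, 5, 3) — not enough R2
  blocked: task-6 wants (1, 2, 3, 2), pool (7, 1, 5, 3) — not enough R2
  blocked: task-1 wants (5, 2, 1, 2), pool (7, 1, 5, 3) — not enough R2
Permanently blocked: task-4, task-6 and task-1.


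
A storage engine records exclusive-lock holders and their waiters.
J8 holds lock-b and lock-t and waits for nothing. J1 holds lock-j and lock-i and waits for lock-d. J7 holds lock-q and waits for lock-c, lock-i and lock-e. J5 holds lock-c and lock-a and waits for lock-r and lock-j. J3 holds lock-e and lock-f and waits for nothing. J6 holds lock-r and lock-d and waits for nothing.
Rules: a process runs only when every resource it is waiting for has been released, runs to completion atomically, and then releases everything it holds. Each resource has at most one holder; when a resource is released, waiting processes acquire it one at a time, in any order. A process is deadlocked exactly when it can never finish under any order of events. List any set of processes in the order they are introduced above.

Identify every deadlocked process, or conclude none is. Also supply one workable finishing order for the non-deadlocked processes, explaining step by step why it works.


Nothing here is deadlocked.
Key observation: no waiting chain loops back on itself — every chain ends at a process that waits on nothing, so everyone eventually runs.
A valid finishing order for the others: J6, J1, J3, J5, J7, J8.
Step-by-step check:
  J6: no waits; runs immediately, freeing lock-r and lock-d
  J1 waits on lock-d — all released -> runs and releases lock-j and lock-i
  J3: no waits; runs immediately, freeing lock-e and lock-f
  J5 waits on lock-r and lock-j — all released -> runs and releases lock-c and lock-a
  J7 waits on lock-c, lock-i and lock-e — all released -> runs and releases lock-q
  J8: no waits; runs immediately, freeing lock-b and lock-t


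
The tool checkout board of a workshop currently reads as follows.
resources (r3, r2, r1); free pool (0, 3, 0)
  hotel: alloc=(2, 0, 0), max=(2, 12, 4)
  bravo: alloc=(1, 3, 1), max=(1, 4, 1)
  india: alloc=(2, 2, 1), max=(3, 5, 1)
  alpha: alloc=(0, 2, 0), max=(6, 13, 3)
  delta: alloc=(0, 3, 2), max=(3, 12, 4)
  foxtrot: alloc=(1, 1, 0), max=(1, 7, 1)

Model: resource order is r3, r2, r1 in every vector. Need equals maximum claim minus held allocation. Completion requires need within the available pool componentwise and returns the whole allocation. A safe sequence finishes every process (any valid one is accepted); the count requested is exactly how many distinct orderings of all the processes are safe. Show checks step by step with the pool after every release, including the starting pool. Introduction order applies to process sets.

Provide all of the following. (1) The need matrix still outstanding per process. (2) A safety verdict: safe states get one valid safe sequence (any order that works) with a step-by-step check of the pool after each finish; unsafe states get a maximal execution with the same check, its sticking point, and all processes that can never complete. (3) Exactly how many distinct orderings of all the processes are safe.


(1) Need matrix, components ordered r3, r2, r1:
  hotel: (0, 12, 4)
  bravo: (0, 1, 0)
  india: (1, 3, 0)
  alpha: (6, 11, 3)
  delta: (3, 9, 2)
  foxtrot: (0, 6, 1)
(2) SAFE. One safe sequence: bravo, india, foxtrot, delta, hotel, alpha.
Key observation: at india the run first touches a limit — (1, 3, 0) against (1, 6, 1), exact on a resource it actually requests.
Verifying each step:
  pool = (0, 3, 0)
  bravo: need (0, 1, 0) fits (0, 3, 0); releases (1, 3, 1), pool now (1, 6, 1)
  india: need (1, 3, 0) fits (1, 6, 1); releases (2, 2, 1), pool now (3, 8, 2)
  foxtrot: need (0, 6, 1) fits (3, 8, 2); releases (1, 1, 0), pool now (4, 9, 2)
  delta: need (3, 9, 2) fits (4, 9, 2); releases (0, 3, 2), pool now (4, 12, 4)
  hotel: need (0, 12, 4) fits (4, 12, 4); releases (2, 0, 0), pool now (6, 12, 4)
  alpha: need (6, 11, 3) fits (6, 12, 4); releases (0, 2, 0), pool now (6, 14, 4)
(3) The exact count: 2 of the possible complete orderings are safe sequences.


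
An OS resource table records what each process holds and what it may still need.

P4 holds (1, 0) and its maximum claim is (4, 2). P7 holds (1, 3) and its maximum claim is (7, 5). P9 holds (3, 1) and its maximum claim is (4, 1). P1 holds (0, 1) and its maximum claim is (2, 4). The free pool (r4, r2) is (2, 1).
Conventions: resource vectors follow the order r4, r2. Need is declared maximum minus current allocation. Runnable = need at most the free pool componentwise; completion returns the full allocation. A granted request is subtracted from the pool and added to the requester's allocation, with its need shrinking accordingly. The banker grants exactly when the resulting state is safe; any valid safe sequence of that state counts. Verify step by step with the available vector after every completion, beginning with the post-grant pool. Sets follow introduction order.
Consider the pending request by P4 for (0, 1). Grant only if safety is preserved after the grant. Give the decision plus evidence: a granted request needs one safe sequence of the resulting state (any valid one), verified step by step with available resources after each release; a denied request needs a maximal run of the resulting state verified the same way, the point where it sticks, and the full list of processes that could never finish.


GRANT — the state after the grant stays safe, e.g. via P9, P4, P7, P1.
Key observation: (2, 0) free after granting still covers P9 first, and each release covers the next.
Verifying the post-grant state step by step:
  pool = (2, 0)
  P9 needs (1, 0) <= (2, 0) -> finishes; pool += (3, 1) = (5, 1)
  P4 needs (3, 1) <= (5, 1) -> finishes; pool += (1, 1) = (6, 2)
  P7 needs (6, 2) <= (6, 2) -> finishes; pool += (1, 3) = (7, 5)
  P1 needs (2, 3) <= (7, 5) -> finishes; pool += (0, 1) = (7, 6)


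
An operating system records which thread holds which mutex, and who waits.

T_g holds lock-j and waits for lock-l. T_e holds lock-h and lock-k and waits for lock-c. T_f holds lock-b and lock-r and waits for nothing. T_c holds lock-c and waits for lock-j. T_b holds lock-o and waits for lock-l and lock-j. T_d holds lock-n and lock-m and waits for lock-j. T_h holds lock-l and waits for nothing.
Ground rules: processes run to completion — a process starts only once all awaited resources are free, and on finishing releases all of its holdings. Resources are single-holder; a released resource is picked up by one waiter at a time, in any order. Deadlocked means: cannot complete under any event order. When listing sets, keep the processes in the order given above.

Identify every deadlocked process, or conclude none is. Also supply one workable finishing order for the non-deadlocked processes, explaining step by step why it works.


The deadlocked set is empty.
Key observation: no waiting chain loops back on itself — every chain ends at a process that waits on nothing, so everyone eventually runs.
One completion order for the rest: T_h, T_g, T_d, T_b, T_f, T_c, T_e.
Verifying each step:
  T_h: no waits; runs immediately, freeing lock-l
  run T_g (all its waits — lock-l — are resolved); releases lock-j
  run T_d (all its waits — lock-j — are resolved); releases lock-n and lock-m
  run T_b (all its waits — lock-l and lock-j — are resolved); releases lock-o
  T_f: no waits; runs immediately, freeing lock-b and lock-r
  run T_c (all its waits — lock-j — are resolved); releases lock-c
  run T_e (all its waits — lock-c — are resolved); releases lock-h and lock-k


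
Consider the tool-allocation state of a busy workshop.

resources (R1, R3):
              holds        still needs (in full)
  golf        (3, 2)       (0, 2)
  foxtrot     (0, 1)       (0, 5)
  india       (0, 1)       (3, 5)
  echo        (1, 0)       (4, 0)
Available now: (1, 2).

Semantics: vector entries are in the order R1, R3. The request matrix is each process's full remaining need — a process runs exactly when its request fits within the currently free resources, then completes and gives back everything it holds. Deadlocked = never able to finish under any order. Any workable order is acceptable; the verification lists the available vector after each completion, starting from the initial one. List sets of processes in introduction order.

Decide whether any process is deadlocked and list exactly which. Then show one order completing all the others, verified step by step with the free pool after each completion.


Deadlocked: foxtrot and india.
Key observation: R3 is the bottleneck — with golf, echo done the pool holds (5, 4), short of every remaining need.
A valid finishing order for the others: golf, echo. Step-by-step check:
  pool = (1, 2)
  golf: need (0, 2) fits (1, 2); releases (3, 2), pool now (4, 4)
  echo: need (4, 0) fits (4, 4); releases (1, 0), pool now (5, 4)
None of the blocked processes ever fits:
  blocked: foxtrot wants (0, 5), pool (5, 4) — not enough R3
  blocked: india wants (3, 5), pool (5, 4) — not enough R3


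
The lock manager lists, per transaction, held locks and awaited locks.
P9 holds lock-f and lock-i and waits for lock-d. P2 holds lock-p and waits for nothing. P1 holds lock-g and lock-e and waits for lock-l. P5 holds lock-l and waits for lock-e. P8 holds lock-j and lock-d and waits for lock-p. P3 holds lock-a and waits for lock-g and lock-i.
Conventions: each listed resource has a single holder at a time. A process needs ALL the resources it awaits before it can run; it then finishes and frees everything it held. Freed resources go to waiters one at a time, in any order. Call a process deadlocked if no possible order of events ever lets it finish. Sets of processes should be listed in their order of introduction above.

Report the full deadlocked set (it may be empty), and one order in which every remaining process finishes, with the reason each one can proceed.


The deadlocked set is P1, P5 and P3.
Key observation: along P1 -> P5 -> P1, each member waits on what the next one holds — a deadlock; P3 waits into the deadlock from upstream.
A valid finishing order for the others: P2, P8, P9.
Check, step by step:
  run P2 (it waits on nothing); releases lock-p
  P8: everything it awaited (lock-p) is free; runs, freeing lock-j and lock-d
  P9: everything it awaited (lock-d) is free; runs, freeing lock-f and lock-i


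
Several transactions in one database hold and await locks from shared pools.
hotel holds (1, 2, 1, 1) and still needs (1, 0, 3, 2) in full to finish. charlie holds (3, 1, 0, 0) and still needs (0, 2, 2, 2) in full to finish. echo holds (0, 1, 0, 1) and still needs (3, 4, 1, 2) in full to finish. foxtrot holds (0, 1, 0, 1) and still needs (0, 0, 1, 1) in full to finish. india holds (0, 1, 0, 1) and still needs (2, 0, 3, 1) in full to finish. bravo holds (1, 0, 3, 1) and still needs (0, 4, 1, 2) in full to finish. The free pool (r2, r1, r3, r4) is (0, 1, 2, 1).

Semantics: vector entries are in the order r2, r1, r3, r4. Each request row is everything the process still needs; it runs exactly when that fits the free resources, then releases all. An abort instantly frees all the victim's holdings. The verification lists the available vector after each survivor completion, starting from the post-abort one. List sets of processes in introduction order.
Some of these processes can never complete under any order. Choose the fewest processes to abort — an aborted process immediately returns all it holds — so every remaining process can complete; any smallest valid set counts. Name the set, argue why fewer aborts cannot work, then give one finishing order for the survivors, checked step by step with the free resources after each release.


Minimum abort set: hotel.
Key observation: india was stuck for good until hotel gave back (1, 2, 1, 1); in the order shown it finishes at step 2.
No smaller set exists: with zero aborts the deadlock remains.
One survivor order: charlie, india, echo, bravo, foxtrot. Check, step by step (post-abort pool first):
  pool = (1, 3, 3, 2)
  run charlie (needs (0, 2, 2, 2), free (1, 3, 3, 2)); after release of (3, 1, 0, 0) the pool is (4, 4, 3, 2)
  run india (needs (2, 0, 3, 1), free (4, 4, 3, 2)); after release of (0, 1, 0, 1) the pool is (4, 5, 3, 3)
  run echo (needs (3, 4, 1, 2), free (4, 5, 3, 3)); after release of (0, 1, 0, 1) the pool is (4, 6, 3, 4)
  run bravo (needs (0, 4, 1, 2), free (4, 6, 3, 4)); after release of (1, 0, 3, 1) the pool is (5, 6, 6, 5)
  run foxtrot (needs (0, 0, 1, 1), free (5, 6, 6, 5)); after release of (0, 1, 0, 1) the pool is (5, 7, 6, 6)


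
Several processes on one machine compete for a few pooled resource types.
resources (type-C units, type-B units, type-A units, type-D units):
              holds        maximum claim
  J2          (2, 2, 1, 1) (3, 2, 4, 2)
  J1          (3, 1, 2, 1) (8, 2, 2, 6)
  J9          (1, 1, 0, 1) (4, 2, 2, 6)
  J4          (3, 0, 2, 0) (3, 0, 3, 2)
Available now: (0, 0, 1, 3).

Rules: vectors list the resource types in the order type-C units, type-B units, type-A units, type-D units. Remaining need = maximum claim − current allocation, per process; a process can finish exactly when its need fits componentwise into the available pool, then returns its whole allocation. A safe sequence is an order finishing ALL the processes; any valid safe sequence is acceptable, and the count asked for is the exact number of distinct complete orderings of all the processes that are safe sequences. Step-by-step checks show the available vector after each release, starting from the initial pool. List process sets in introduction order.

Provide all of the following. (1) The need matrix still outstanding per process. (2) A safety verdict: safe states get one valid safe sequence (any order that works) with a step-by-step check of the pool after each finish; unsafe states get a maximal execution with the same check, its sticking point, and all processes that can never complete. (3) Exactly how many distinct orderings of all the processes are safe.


(1) Need matrix, components ordered type-C units, type-B units, type-A units, type-D units:
  J2: (1, 0, 3, 1)
  J1: (5, 1, 0, 5)
  J9: (3, 1, 2, 5)
  J4: (0, 0, 1, 2)
(2) UNSAFE.
Key observation: the pool after J4, J2 is (5, 2, 4, 4); every surviving request exceeds it in type-D units, so progress ends there.
The run J4, J2 cannot be extended any further. Check, step by step:
  pool = (0, 0, 1, 3)
  J4: need (0, 0, 1, 2) fits (0, 0, 1, 3); releases (3, 0, 2, 0), pool now (3, 0, 3, 3)
  J2: need (1, 0, 3, 1) fits (3, 0, 3, 3); releases (2, 2, 1, 1), pool now (5, 2, 4, 4)
  J1 cannot run: need (5, 1, 0, 5) vs free (5, 2, 4, 4) (insufficient type-D units)
  J9 cannot run: need (3, 1, 2, 5) vs free (5, 2, 4, 4) (insufficient type-D units)
Never able to finish: J1 and J9.
(3) Precisely 0 of the possible complete orderings are safe sequences.


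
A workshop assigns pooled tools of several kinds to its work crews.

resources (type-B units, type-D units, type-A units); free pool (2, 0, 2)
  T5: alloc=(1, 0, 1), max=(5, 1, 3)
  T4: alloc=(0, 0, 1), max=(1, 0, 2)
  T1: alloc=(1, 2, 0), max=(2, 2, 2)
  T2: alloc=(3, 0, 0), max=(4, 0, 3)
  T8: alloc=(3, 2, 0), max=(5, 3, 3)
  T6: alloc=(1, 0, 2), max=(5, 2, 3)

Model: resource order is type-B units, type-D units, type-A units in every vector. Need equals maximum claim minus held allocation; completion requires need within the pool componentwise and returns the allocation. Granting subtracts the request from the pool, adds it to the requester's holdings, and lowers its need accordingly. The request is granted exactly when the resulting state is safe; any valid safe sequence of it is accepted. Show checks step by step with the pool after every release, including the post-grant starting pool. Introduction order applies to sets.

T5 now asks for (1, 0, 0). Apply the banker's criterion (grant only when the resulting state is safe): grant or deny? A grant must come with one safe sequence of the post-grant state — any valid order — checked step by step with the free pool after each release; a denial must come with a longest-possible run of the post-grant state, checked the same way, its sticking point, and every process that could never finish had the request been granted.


GRANT: granting preserves safety; a valid post-grant sequence is T4, T1, T8, T2, T6, T5.
Key observation: post-grant, (1, 0, 2) remains, and an order beginning with T4 completes everyone.
Check on the post-grant state, step by step:
  pool = (1, 0, 2)
  run T4 (needs (1, 0, 1), free (1, 0, 2)); after release of (0, 0, 1) the pool is (1, 0, 3)
  run T1 (needs (1, 0, 2), free (1, 0, 3)); after release of (1, 2, 0) the pool is (2, 2, 3)
  run T8 (needs (2, 1, 3), free (2, 2, 3)); after release of (3, 2, 0) the pool is (5, 4, 3)
  run T2 (needs (1, 0, 3), free (5, 4, 3)); after release of (3, 0, 0) the pool is (8, 4, 3)
  run T6 (needs (4, 2, 1), free (8, 4, 3)); after release of (1, 0, 2) the pool is (9, 4, 5)
  run T5 (needs (3, 1, 2), free (9, 4, 5)); after release of (2, 0, 1) the pool is (11, 4, 6)


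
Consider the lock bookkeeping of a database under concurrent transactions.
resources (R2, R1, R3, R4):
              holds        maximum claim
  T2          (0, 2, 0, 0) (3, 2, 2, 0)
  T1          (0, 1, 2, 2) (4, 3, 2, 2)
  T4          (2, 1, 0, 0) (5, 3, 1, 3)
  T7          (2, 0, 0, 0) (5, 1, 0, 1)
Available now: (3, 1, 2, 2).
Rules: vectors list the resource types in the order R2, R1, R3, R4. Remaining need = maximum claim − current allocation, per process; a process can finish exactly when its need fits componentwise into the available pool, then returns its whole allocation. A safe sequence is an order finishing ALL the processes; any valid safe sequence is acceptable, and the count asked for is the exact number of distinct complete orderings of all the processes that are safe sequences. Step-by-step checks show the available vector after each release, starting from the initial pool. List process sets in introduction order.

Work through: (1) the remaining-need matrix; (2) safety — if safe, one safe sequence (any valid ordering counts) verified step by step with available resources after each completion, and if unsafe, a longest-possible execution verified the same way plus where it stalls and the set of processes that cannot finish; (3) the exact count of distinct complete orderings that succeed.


(1) Need matrix, components ordered R2, R1, R3, R4:
  T2: (3, 0, 2, 0)
  T1: (4, 2, 0, 0)
  T4: (3, 2, 1, 3)
  T7: (3, 1, 0, 1)
(2) SAFE, for example via the order T7, T2, T1, T4.
Key observation: reading the order forward, T7 is the first process whose need (3, 1, 0, 1) meets the free pool (3, 1, 2, 2) exactly on a resource it requests.
Check, step by step:
  pool = (3, 1, 2, 2)
  T7: need (3, 1, 0, 1) fits (3, 1, 2, 2); releases (2, 0, 0, 0), pool now (5, 1, 2, 2)
  T2: need (3, 0, 2, 0) fits (5, 1, 2, 2); releases (0, 2, 0, 0), pool now (5, 3, 2, 2)
  T1: need (4, 2, 0, 0) fits (5, 3, 2, 2); releases (0, 1, 2, 2), pool now (5, 4, 4, 4)
  T4: need (3, 2, 1, 3) fits (5, 4, 4, 4); releases (2, 1, 0, 0), pool now (7, 5, 4, 4)
(3) The exact count: 2 of the possible complete orderings are safe sequences.


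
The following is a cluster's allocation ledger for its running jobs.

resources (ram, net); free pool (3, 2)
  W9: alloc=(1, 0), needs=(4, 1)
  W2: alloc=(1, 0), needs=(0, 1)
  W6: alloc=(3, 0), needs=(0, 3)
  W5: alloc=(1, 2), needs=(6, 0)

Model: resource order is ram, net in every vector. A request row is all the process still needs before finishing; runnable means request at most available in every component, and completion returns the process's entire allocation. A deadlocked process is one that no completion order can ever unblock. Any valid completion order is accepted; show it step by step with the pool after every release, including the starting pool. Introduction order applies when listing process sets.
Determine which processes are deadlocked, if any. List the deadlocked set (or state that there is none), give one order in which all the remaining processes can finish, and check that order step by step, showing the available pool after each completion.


Deadlocked: W6 and W5.
Key observation: after W2, W9 the pool peaks at (5, 2), and each blocked process is short somewhere: W6 on net; W5 on ram.
One completion order for the rest: W2, W9. Step-by-step check:
  pool = (3, 2)
  W2 needs (0, 1) <= (3, 2) -> finishes; pool += (1, 0) = (4, 2)
  W9 needs (4, 1) <= (4, 2) -> finishes; pool += (1, 0) = (5, 2)
The blocked processes can never fit:
  W6 still needs (0, 3) but only (5, 2) is free — short on net
  W5 still needs (6, 0) but only (5, 2) is free — short on ram


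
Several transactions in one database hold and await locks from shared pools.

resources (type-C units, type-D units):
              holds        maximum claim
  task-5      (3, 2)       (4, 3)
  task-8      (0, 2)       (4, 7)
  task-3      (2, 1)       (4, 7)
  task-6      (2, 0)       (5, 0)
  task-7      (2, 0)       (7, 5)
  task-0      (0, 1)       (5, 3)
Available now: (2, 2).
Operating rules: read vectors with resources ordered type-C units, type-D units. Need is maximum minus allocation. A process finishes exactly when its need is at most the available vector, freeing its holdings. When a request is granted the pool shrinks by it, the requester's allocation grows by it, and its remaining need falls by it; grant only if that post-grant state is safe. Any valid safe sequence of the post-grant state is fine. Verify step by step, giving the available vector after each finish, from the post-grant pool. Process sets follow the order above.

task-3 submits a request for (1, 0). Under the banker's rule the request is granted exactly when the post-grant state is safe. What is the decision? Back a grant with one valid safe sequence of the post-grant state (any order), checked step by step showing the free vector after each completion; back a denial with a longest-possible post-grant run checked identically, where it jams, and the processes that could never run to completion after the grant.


GRANT — the state after the grant stays safe, e.g. via task-5, task-6, task-0, task-7, task-8, task-3.
Key observation: granting shrinks the pool to (1, 2), yet task-5 still fits and the chain goes through.
Verifying the post-grant state step by step:
  pool = (1, 2)
  task-5 needs (1, 1) <= (1, 2) -> finishes; pool += (3, 2) = (4, 4)
  task-6 needs (3, 0) <= (4, 4) -> finishes; pool += (2, 0) = (6, 4)
  task-0 needs (5, 2) <= (6, 4) -> finishes; pool += (0, 1) = (6, 5)
  task-7 needs (5, 5) <= (6, 5) -> finishes; pool += (2, 0) = (8, 5)
  task-8 needs (4, 5) <= (8, 5) -> finishes; pool += (0, 2) = (8, 7)
  task-3 needs (1, 6) <= (8, 7) -> finishes; pool += (3, 1) = (11, 8)


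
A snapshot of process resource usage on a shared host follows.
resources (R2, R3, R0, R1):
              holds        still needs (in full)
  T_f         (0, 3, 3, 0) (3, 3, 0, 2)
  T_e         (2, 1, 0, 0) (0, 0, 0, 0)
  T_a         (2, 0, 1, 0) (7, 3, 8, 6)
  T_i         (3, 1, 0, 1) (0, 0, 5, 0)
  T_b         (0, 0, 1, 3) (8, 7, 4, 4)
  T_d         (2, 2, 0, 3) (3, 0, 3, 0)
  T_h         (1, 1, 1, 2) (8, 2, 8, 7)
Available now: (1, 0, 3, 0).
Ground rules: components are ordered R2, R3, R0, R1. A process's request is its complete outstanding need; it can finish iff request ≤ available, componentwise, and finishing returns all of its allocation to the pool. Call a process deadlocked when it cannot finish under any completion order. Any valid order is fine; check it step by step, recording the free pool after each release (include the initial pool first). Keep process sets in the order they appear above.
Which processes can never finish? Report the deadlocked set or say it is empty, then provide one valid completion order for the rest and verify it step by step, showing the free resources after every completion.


Deadlocked set: T_a and T_h.
Key observation: T_e, T_d, T_f, T_i, T_b can finish, but then (8, 7, 7, 7) is all there is, and the blocked group's R0 demands exceed it.
A valid finishing order for the others: T_e, T_d, T_f, T_i, T_b. Step-by-step check:
  pool = (1, 0, 3, 0)
  T_e: need (0, 0, 0, 0) fits (1, 0, 3, 0); releases (2, 1, 0, 0), pool now (3, 1, 3, 0)
  T_d: need (3, 0, 3, 0) fits (3, 1, 3, 0); releases (2, 2, 0, 3), pool now (5, 3, 3, 3)
  T_f: need (3, 3, 0, 2) fits (5, 3, 3, 3); releases (0, 3, 3, 0), pool now (5, 6, 6, 3)
  T_i: need (0, 0, 5, 0) fits (5, 6, 6, 3); releases (3, 1, 0, 1), pool now (8, 7, 6, 4)
  T_b: need (8, 7, 4, 4) fits (8, 7, 6, 4); releases (0, 0, 1, 3), pool now (8, 7, 7, 7)
The blocked processes can never fit:
  blocked: T_a wants (7, 3, 8, 6), pool (8, 7, 7, 7) — not enough R0
  blocked: T_h wants (8, 2, 8, 7), pool (8, 7, 7, 7) — not enough R0


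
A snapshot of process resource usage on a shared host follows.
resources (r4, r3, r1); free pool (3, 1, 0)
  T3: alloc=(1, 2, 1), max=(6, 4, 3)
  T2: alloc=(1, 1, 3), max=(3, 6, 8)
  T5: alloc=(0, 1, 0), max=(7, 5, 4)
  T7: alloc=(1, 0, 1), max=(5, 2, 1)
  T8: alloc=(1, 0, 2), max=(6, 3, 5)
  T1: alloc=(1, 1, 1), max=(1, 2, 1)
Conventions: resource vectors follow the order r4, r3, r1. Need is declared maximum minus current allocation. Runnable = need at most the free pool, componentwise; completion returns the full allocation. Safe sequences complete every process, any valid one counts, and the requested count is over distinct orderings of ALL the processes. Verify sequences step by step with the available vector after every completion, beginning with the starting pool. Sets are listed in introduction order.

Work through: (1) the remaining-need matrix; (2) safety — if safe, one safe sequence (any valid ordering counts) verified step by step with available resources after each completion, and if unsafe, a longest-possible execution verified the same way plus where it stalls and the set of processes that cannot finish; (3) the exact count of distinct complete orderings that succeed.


(1) Need matrix, components ordered r4, r3, r1:
  T3: (5, 2, 2)
  T2: (2, 5, 5)
  T5: (7, 4, 4)
  T7: (4, 2, 0)
  T8: (5, 3, 3)
  T1: (0, 1, 0)
(2) SAFE, for example via the order T1, T7, T3, T8, T5, T2.
Key observation: the order's first zero-slack moment is T1 ((0, 1, 0) needed, (3, 1, 0) free — a requested resource with nothing to spare).
Verifying each step:
  pool = (3, 1, 0)
  T1 needs (0, 1, 0) <= (3, 1, 0) -> finishes; pool += (1, 1, 1) = (4, 2, 1)
  T7 needs (4, 2, 0) <= (4, 2, 1) -> finishes; pool += (1, 0, 1) = (5, 2, 2)
  T3 needs (5, 2, 2) <= (5, 2, 2) -> finishes; pool += (1, 2, 1) = (6, 4, 3)
  T8 needs (5, 3, 3) <= (6, 4, 3) -> finishes; pool += (1, 0, 2) = (7, 4, 5)
  T5 needs (7, 4, 4) <= (7, 4, 5) -> finishes; pool += (0, 1, 0) = (7, 5, 5)
  T2 needs (2, 5, 5) <= (7, 5, 5) -> finishes; pool += (1, 1, 3) = (8, 6, 8)
(3) Exactly 1 of the possible complete orderings is a safe sequence.


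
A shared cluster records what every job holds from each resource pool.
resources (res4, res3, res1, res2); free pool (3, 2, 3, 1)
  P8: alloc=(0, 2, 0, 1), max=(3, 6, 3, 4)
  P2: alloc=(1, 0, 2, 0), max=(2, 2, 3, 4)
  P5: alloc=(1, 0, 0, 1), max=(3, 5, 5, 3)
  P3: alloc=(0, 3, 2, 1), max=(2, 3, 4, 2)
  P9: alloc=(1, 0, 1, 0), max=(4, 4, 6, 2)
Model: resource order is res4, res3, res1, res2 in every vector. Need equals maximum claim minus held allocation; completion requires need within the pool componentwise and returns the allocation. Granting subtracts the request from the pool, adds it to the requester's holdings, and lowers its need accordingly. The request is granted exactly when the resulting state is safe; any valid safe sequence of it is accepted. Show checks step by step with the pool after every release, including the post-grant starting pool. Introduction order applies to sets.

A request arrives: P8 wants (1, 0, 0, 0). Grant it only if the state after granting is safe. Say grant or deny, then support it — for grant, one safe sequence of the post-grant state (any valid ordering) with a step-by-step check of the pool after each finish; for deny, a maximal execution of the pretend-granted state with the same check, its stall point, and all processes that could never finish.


GRANT — the state after the grant stays safe, e.g. via P3, P5, P8, P9, P2.
Key observation: the transfer keeps a workable pool ((2, 2, 3, 1)); P3 starts the safe sequence.
Check on the post-grant state, step by step:
  pool = (2, 2, 3, 1)
  run P3 (needs (2, 0, 2, 1), free (2, 2, 3, 1)); after release of (0, 3, 2, 1) the pool is (2, 5, 5, 2)
  run P5 (needs (2, 5, 5, 2), free (2, 5, 5, 2)); after release of (1, 0, 0, 1) the pool is (3, 5, 5, 3)
  run P8 (needs (2, 4, 3, 3), free (3, 5, 5, 3)); after release of (1, 2, 0, 1) the pool is (4, 7, 5, 4)
  run P9 (needs (3, 4, 5, 2), free (4, 7, 5, 4)); after release of (1, 0, 1, 0) the pool is (5, 7, 6, 4)
  run P2 (needs (1, 2, 1, 4), free (5, 7, 6, 4)); after release of (1, 0, 2, 0) the pool is (6, 7, 8, 4)


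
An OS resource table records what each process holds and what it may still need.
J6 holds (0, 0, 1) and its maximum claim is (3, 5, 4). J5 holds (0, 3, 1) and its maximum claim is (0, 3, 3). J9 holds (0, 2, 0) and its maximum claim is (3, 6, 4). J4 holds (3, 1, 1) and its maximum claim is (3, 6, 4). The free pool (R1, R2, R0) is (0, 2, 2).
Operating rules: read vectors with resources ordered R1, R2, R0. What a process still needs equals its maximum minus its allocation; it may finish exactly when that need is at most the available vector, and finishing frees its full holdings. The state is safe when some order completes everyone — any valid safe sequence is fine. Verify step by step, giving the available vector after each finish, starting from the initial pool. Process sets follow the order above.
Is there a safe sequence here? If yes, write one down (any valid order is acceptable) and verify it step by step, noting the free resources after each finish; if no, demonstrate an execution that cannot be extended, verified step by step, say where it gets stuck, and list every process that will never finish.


SAFE. One safe sequence: J5, J4, J9, J6.
Key observation: the order's first zero-slack moment is J5 ((0, 0, 2) needed, (0, 2, 2) free — a requested resource with nothing to spare).
Step-by-step check:
  pool = (0, 2, 2)
  run J5 (needs (0, 0, 2), free (0, 2, 2)); after release of (0, 3, 1) the pool is (0, 5, 3)
  run J4 (needs (0, 5, 3), free (0, 5, 3)); after release of (3, 1, 1) the pool is (3, 6, 4)
  run J9 (needs (3, 4, 4), free (3, 6, 4)); after release of (0, 2, 0) the pool is (3, 8, 4)
  run J6 (needs (3, 5, 3), free (3, 8, 4)); after release of (0, 0, 1) the pool is (3, 8, 5)


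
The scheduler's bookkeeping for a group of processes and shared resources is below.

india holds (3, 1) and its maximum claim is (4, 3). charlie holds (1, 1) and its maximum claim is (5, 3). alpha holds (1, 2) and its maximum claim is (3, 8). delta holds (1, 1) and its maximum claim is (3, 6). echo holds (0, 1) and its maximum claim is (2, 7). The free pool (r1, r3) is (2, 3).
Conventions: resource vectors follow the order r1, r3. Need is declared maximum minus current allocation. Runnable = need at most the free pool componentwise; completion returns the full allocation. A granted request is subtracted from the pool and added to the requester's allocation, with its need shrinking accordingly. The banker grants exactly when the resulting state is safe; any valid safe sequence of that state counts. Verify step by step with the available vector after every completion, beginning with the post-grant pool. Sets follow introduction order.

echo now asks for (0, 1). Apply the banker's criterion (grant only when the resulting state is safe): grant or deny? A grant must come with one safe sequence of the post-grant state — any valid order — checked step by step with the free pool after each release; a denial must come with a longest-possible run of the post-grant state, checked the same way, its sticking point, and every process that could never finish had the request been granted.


DENY. Granting would leave the state unsafe.
Key observation: after india, charlie complete, (6, 4) is the best the pool ever gets, yet each leftover process wants more r3.
After a pretend grant, a maximal execution: india, charlie — then nothing else fits. Walking it through:
  pool = (2, 2)
  india needs (1, 2) <= (2, 2) -> finishes; pool += (3, 1) = (5, 3)
  charlie needs (4, 2) <= (5, 3) -> finishes; pool += (1, 1) = (6, 4)
  blocked: alpha wants (2, 6), pool (6, 4) — not enough r3
  blocked: delta wants (2, 5), pool (6, 4) — not enough r3
  blocked: echo wants (2, 5), pool (6, 4) — not enough r3
Processes that could never finish after the grant: alpha, delta and echo.


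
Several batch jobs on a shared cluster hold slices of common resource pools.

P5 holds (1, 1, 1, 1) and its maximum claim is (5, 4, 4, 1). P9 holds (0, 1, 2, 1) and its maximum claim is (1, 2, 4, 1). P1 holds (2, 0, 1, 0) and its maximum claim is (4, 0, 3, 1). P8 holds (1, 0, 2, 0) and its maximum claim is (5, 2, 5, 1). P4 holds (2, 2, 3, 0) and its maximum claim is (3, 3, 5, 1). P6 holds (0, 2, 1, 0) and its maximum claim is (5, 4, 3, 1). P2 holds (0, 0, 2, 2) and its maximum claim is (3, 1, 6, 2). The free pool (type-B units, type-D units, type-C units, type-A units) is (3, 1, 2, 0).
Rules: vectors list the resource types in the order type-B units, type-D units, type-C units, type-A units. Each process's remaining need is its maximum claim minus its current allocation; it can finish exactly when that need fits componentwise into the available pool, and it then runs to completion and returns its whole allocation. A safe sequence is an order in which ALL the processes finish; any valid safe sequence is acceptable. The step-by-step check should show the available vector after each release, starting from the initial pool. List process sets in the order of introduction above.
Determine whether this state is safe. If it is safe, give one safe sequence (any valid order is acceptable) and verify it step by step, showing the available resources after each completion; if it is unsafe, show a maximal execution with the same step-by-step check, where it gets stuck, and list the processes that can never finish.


SAFE — a valid safe sequence is P9, P4, P5, P6, P2, P1, P8.
Key observation: at P9 the run first touches a limit — (1, 1, 2, 0) against (3, 1, 2, 0), exact on a resource it actually requests.
Verifying each step:
  pool = (3, 1, 2, 0)
  P9: need (1, 1, 2, 0) fits (3, 1, 2, 0); releases (0, 1, 2, 1), pool now (3, 2, 4, 1)
  P4: need (1, 1, 2, 1) fits (3, 2, 4, 1); releases (2, 2, 3, 0), pool now (5, 4, 7, 1)
  P5: need (4, 3, 3, 0) fits (5, 4, 7, 1); releases (1, 1, 1, 1), pool now (6, 5, 8, 2)
  P6: need (5, 2, 2, 1) fits (6, 5, 8, 2); releases (0, 2, 1, 0), pool now (6, 7, 9, 2)
  P2: need (3, 1, 4, 0) fits (6, 7, 9, 2); releases (0, 0, 2, 2), pool now (6, 7, 11, 4)
  P1: need (2, 0, 2, 1) fits (6, 7, 11, 4); releases (2, 0, 1, 0), pool now (8, 7, 12, 4)
  P8: need (4, 2, 3, 1) fits (8, 7, 12, 4); releases (1, 0, 2, 0), pool now (9, 7, 14, 4)


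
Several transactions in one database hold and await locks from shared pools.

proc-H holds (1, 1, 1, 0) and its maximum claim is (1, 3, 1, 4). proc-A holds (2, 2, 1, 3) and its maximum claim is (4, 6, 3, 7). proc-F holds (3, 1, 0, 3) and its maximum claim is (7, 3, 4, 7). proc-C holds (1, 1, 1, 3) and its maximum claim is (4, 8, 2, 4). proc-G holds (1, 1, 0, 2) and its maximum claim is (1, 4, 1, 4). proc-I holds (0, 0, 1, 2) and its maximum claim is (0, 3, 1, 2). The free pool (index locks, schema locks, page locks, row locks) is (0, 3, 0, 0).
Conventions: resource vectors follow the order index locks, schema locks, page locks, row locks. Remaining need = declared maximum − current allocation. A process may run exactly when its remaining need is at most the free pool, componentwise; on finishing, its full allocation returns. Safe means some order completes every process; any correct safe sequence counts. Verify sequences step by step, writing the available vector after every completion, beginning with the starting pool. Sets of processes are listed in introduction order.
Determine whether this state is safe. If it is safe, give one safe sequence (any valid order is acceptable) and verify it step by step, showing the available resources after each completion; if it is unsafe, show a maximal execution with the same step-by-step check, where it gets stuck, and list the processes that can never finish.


SAFE — a valid safe sequence is proc-I, proc-G, proc-H, proc-A, proc-C, proc-F.
Key observation: proc-I is the earliest step where a requested resource binds exactly: need (0, 3, 0, 0), pool (0, 3, 0, 0) at its turn.
Walking it through:
  pool = (0, 3, 0, 0)
  proc-I needs (0, 3, 0, 0) <= (0, 3, 0, 0) -> finishes; pool += (0, 0, 1, 2) = (0, 3, 1, 2)
  proc-G needs (0, 3, 1, 2) <= (0, 3, 1, 2) -> finishes; pool += (1, 1, 0, 2) = (1, 4, 1, 4)
  proc-H needs (0, 2, 0, 4) <= (1, 4, 1, 4) -> finishes; pool += (1, 1, 1, 0) = (2, 5, 2, 4)
  proc-A needs (2, 4, 2, 4) <= (2, 5, 2, 4) -> finishes; pool += (2, 2, 1, 3) = (4, 7, 3, 7)
  proc-C needs (3, 7, 1, 1) <= (4, 7, 3, 7) -> finishes; pool += (1, 1, 1, 3) = (5, 8, 4, 10)
  proc-F needs (4, 2, 4, 4) <= (5, 8, 4, 10) -> finishes; pool += (3, 1, 0, 3) = (8, 9, 4, 13)
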